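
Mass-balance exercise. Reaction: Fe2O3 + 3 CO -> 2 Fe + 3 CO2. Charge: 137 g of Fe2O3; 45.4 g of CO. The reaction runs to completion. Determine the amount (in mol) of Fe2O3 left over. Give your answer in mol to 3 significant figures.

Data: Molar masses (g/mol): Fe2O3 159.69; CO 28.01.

n(Fe2O3) = 137.0 / 159.69 = 0.8579 mol
n(CO) = 45.40 / 28.01 = 1.621 mol
n/ν for Fe2O3 = 0.8579/1 = 0.8579
n/ν for CO = 1.621/3 = 0.5403
Smallest n/ν is CO → limiting reagent.
Fe2O3 consumed = (1/3) × 1.621 = 0.5403 mol
Fe2O3 remaining = 0.8579 − 0.5403 = 0.3176 mol

0.318 mol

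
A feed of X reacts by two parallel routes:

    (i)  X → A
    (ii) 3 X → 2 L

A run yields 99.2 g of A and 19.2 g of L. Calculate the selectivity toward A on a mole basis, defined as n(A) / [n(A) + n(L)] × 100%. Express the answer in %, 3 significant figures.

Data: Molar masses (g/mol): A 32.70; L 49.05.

88.6 %

n(A) = 99.2 / 32.70 = 3.034 mol
n(L) = 19.2 / 49.05 = 0.3914 mol
selectivity = 3.034/(3.034+0.3914) × 100 = 88.57 %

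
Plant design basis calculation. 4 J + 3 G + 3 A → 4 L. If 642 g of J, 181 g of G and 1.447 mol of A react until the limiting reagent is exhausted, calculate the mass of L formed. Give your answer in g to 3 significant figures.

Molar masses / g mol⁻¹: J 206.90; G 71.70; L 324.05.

625 g

n(J) = 642.0 / 206.90 = 3.103 mol
n(G) = 181.0 / 71.70 = 2.524 mol
n(A) = 1.447 mol
n/ν → J: 0.7758, G: 0.8413, A: 0.4823; A is limiting.
n(L) = (4/3) × 1.447 = 1.929 mol
mass = 1.929 × 324.05 = 625.1 g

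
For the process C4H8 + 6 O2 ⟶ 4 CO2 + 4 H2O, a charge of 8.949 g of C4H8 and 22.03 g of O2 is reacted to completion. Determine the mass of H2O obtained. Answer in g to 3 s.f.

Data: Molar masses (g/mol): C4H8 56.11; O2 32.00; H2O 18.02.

n(C4H8) = 8.949 / 56.11 = 0.1595 mol
n(O2) = 22.03 / 32.00 = 0.6884 mol
n/ν → C4H8: 0.1595, O2: 0.1147; O2 is limiting.
n(H2O) = (4/6) × 0.6884 = 0.4589 mol
mass = 0.4589 × 18.02 = 8.269 g

8.27 g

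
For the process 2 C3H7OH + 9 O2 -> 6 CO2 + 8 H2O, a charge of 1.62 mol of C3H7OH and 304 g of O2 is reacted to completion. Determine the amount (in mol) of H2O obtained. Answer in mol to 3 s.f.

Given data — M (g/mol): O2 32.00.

n(C3H7OH) = 1.620 mol
n(O2) = 304.0 / 32.00 = 9.500 mol
n/ν → C3H7OH: 0.8100, O2: 1.056; C3H7OH is limiting.
n(H2O) = (8/2) × 1.620 = 6.480 mol

6.48 mol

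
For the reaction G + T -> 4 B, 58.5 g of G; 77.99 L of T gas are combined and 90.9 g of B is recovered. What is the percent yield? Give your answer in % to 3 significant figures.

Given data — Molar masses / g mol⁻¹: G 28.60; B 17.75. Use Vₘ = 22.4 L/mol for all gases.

62.6 %

n(G) = 58.50 / 28.60 = 2.045 mol
n(T) = 77.99 / 22.4 = 3.482 mol
n/ν for G = 2.045/1 = 2.045
n/ν for T = 3.482/1 = 3.482
Smallest n/ν is G → limiting reagent.
theoretical n(B) = (4/1) × 2.045 = 8.180 mol → 145.2 g
% yield = 90.9 / 145.2 × 100 = 62.60 %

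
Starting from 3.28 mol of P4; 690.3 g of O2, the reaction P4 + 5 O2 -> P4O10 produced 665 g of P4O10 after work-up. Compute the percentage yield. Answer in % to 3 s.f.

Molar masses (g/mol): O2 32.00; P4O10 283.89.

71.4 %

n(P4) = 3.280 mol
n(O2) = 690.3 / 32.00 = 21.57 mol
n/ν for P4 = 3.280/1 = 3.280
n/ν for O2 = 21.57/5 = 4.314
Smallest n/ν is P4 → limiting reagent.
theoretical n(P4O10) = (1/1) × 3.280 = 3.280 mol → 931.2 g
% yield = 665 / 931.2 × 100 = 71.41 %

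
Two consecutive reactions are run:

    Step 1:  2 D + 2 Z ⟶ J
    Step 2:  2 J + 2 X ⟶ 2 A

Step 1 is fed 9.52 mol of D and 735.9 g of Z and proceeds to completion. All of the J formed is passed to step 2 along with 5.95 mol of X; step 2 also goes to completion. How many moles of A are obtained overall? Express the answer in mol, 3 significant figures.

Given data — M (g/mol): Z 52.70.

Step 1:
n(D) = 9.520 mol
n(Z) = 735.9 / 52.70 = 13.96 mol
n/ν for D = 9.520/2 = 4.760
n/ν for Z = 13.96/2 = 6.980
Smallest n/ν is D → limiting reagent.
n(J) produced = (1/2) × 9.520 = 4.760 mol
Step 2:
n(J) available = 4.760 mol
n(X) = 5.950 mol
n/ν for J = 4.760/2 = 2.380
n/ν for X = 5.950/2 = 2.975
Smallest n/ν is J → limiting reagent.
n(A) = (2/2) × 4.760 = 4.760 mol

4.76 mol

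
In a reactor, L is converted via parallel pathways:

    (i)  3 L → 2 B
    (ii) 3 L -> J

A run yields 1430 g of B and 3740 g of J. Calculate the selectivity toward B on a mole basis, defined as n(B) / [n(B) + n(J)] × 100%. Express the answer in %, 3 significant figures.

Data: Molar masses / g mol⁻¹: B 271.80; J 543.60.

43.3 %

n(B) = 1430 / 271.80 = 5.261 mol
n(J) = 3740 / 543.60 = 6.880 mol
selectivity = 5.261/(5.261+6.880) × 100 = 43.33 %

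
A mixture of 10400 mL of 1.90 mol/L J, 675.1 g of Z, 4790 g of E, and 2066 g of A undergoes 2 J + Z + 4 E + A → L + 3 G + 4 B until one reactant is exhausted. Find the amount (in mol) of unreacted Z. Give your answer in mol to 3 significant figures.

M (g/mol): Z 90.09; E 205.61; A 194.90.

n(J) = 1.90 × 10400/1000 = 19.76 mol
n(Z) = 675.1 / 90.09 = 7.494 mol
n(E) = 4790 / 205.61 = 23.30 mol
n(A) = 2066 / 194.90 = 10.60 mol
n/ν for J = 19.76/2 = 9.880
n/ν for Z = 7.494/1 = 7.494
n/ν for E = 23.30/4 = 5.825
n/ν for A = 10.60/1 = 10.60
Smallest n/ν is E → limiting reagent.
Z consumed = (1/4) × 23.30 = 5.825 mol
Z remaining = 7.494 − 5.825 = 1.669 mol

1.67 mol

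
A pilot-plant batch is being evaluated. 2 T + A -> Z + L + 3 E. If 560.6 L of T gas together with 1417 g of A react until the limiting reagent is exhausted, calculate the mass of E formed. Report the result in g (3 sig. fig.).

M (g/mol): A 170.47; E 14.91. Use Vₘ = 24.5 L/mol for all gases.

n(T) = 560.6 / 24.5 = 22.88 mol
n(A) = 1417 / 170.47 = 8.312 mol
n/ν for T = 22.88/2 = 11.44
n/ν for A = 8.312/1 = 8.312
Smallest n/ν is A → limiting reagent.
n(E) = (3/1) × 8.312 = 24.94 mol
mass = 24.94 × 14.91 = 371.9 g

372 g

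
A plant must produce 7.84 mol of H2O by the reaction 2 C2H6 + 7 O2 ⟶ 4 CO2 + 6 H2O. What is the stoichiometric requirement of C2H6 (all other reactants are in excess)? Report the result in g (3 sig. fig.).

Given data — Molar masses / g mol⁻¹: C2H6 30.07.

78.6 g

n(H2O) = 7.840 mol
n(C2H6) = (2/6) × 7.840 = 2.613 mol
mass = 2.613 × 30.07 = 78.57 g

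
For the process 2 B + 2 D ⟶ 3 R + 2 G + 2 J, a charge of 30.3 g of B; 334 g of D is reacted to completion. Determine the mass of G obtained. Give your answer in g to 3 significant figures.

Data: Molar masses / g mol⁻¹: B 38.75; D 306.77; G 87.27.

n(B) = 30.30 / 38.75 = 0.7819 mol
n(D) = 334.0 / 306.77 = 1.089 mol
n/ν for B = 0.7819/2 = 0.3910
n/ν for D = 1.089/2 = 0.5445
Smallest n/ν is B → limiting reagent.
n(G) = (2/2) × 0.7819 = 0.7819 mol
mass = 0.7819 × 87.27 = 68.24 g

68.2 g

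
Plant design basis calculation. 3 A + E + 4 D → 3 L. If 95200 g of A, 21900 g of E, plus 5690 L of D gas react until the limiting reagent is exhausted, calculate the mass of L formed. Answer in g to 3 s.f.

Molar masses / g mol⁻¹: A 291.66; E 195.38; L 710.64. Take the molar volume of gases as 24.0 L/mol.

n(A) = 95200 / 291.66 = 326.4 mol
n(E) = 21900 / 195.38 = 112.1 mol
n(D) = 5690 / 24.0 = 237.1 mol
n/ν for A = 326.4/3 = 108.8
n/ν for E = 112.1/1 = 112.1
n/ν for D = 237.1/4 = 59.28
Smallest n/ν is D → limiting reagent.
n(L) = (3/4) × 237.1 = 177.8 mol
mass = 177.8 × 710.64 = 126400 g

126000 g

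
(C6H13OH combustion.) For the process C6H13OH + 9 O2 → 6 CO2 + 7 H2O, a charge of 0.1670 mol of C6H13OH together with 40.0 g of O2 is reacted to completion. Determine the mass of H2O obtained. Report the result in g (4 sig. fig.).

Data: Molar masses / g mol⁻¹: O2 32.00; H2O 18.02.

n(C6H13OH) = 0.1670 mol
n(O2) = 40.00 / 32.00 = 1.250 mol
n/ν → C6H13OH: 0.1670, O2: 0.1389; O2 is limiting.
n(H2O) = (7/9) × 1.250 = 0.9722 mol
mass = 0.9722 × 18.02 = 17.52 g

17.52 g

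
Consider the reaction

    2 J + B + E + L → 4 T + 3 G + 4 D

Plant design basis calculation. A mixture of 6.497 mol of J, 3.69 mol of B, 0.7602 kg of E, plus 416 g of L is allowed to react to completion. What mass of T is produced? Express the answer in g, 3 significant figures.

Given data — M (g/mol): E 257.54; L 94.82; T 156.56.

1850 g

n(J) = 6.497 mol
n(B) = 3.690 mol
n(E) = 0.7602×1000 / 257.54 = 2.952 mol
n(L) = 416.0 / 94.82 = 4.387 mol
n/ν → J: 3.249, B: 3.690, E: 2.952, L: 4.387; E is limiting.
n(T) = (4/1) × 2.952 = 11.81 mol
mass = 11.81 × 156.56 = 1849 g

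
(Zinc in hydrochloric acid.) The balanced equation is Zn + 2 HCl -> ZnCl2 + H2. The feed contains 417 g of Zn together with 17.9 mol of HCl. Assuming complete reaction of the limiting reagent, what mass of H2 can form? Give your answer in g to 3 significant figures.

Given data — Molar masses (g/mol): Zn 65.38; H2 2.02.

n(Zn) = 417.0 / 65.38 = 6.378 mol
n(HCl) = 17.90 mol
n/ν for Zn = 6.378/1 = 6.378
n/ν for HCl = 17.90/2 = 8.950
Smallest n/ν is Zn → limiting reagent.
n(H2) = (1/1) × 6.378 = 6.378 mol
mass = 6.378 × 2.02 = 12.88 g

12.9 g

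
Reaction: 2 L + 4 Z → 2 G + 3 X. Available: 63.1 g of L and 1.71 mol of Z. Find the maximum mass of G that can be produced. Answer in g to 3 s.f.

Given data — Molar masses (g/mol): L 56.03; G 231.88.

198 g

n(L) = 63.10 / 56.03 = 1.126 mol
n(Z) = 1.710 mol
n/ν for L = 1.126/2 = 0.5630
n/ν for Z = 1.710/4 = 0.4275
Smallest n/ν is Z → limiting reagent.
n(G) = (2/4) × 1.710 = 0.8550 mol
mass = 0.8550 × 231.88 = 198.3 g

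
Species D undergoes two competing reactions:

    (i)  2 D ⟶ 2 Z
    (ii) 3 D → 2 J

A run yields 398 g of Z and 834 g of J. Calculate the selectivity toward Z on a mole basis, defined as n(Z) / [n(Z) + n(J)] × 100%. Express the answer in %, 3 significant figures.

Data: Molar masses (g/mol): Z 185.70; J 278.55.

n(Z) = 398 / 185.70 = 2.143 mol
n(J) = 834 / 278.55 = 2.994 mol
selectivity = 2.143/(2.143+2.994) × 100 = 41.72 %

41.7 %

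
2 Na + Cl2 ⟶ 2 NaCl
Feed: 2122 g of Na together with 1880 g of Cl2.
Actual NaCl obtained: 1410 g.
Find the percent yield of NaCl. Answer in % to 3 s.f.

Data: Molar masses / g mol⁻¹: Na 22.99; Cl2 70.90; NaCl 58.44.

45.5 %

n(Na) = 2122 / 22.99 = 92.30 mol
n(Cl2) = 1880 / 70.90 = 26.52 mol
n/ν for Na = 92.30/2 = 46.15
n/ν for Cl2 = 26.52/1 = 26.52
Smallest n/ν is Cl2 → limiting reagent.
theoretical n(NaCl) = (2/1) × 26.52 = 53.04 mol → 3100 g
% yield = 1410 / 3100 × 100 = 45.48 %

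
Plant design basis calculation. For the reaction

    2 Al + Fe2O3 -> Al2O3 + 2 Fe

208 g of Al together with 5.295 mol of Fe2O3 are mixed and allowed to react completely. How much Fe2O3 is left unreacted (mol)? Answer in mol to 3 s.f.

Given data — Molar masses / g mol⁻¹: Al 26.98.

1.44 mol

n(Al) = 208.0 / 26.98 = 7.709 mol
n(Fe2O3) = 5.295 mol
n/ν for Al = 7.709/2 = 3.855
n/ν for Fe2O3 = 5.295/1 = 5.295
Smallest n/ν is Al → limiting reagent.
Fe2O3 consumed = (1/2) × 7.709 = 3.855 mol
Fe2O3 remaining = 5.295 − 3.855 = 1.440 mol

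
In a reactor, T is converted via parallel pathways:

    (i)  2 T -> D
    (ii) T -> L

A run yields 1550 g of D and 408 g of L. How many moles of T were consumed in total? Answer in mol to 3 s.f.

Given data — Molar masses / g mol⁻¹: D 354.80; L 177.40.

n(D) = 1550 / 354.80 = 4.369 mol
n(L) = 408 / 177.40 = 2.300 mol
n(T) via (i) = (2/1)×4.369 = 8.738 mol
n(T) via (ii) = (1/1)×2.300 = 2.300 mol
total n(T) = 8.738 + 2.300 = 11.04 mol

11.0 mol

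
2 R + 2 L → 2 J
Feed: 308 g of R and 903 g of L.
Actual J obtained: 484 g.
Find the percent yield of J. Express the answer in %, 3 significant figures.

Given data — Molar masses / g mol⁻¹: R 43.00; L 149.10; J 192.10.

41.6 %

n(R) = 308.0 / 43.00 = 7.163 mol
n(L) = 903.0 / 149.10 = 6.056 mol
n/ν for R = 7.163/2 = 3.582
n/ν for L = 6.056/2 = 3.028
Smallest n/ν is L → limiting reagent.
theoretical n(J) = (2/2) × 6.056 = 6.056 mol → 1163 g
% yield = 484 / 1163 × 100 = 41.62 %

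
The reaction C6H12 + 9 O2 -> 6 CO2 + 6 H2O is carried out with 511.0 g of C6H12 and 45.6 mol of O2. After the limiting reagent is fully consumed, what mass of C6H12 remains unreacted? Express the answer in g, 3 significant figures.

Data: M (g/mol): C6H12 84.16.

84.6 g

n(C6H12) = 511.0 / 84.16 = 6.072 mol
n(O2) = 45.60 mol
n/ν → C6H12: 6.072, O2: 5.067; O2 is limiting.
C6H12 consumed = (1/9) × 45.60 = 5.067 mol
C6H12 remaining = 6.072 − 5.067 = 1.005 mol
mass = 1.005 × 84.16 = 84.58 g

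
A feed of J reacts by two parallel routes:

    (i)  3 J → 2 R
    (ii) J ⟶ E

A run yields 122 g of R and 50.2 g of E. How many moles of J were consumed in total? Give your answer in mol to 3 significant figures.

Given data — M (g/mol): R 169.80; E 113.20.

1.52 mol

n(R) = 122 / 169.80 = 0.7185 mol
n(E) = 50.2 / 113.20 = 0.4435 mol
n(J) via (i) = (3/2)×0.7185 = 1.078 mol
n(J) via (ii) = (1/1)×0.4435 = 0.4435 mol
total n(J) = 1.078 + 0.4435 = 1.522 mol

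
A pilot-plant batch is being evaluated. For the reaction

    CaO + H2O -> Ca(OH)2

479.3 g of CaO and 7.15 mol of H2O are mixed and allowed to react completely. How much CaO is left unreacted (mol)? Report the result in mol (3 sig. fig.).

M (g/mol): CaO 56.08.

1.40 mol

n(CaO) = 479.3 / 56.08 = 8.547 mol
n(H2O) = 7.150 mol
n/ν for CaO = 8.547/1 = 8.547
n/ν for H2O = 7.150/1 = 7.150
Smallest n/ν is H2O → limiting reagent.
CaO consumed = (1/1) × 7.150 = 7.150 mol
CaO remaining = 8.547 − 7.150 = 1.397 mol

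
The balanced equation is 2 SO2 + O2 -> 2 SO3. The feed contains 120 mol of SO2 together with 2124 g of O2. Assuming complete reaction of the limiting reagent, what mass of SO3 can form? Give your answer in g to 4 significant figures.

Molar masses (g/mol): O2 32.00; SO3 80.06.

n(SO2) = 120.0 mol
n(O2) = 2124 / 32.00 = 66.38 mol
n/ν → SO2: 60.00, O2: 66.38; SO2 is limiting.
n(SO3) = (2/2) × 120.0 = 120.0 mol
mass = 120.0 × 80.06 = 9607 g

9607 g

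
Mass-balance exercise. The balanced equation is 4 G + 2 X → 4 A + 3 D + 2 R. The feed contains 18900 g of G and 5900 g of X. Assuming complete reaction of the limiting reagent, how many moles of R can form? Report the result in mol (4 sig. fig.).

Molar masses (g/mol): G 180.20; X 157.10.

n(G) = 18900 / 180.20 = 104.9 mol
n(X) = 5900 / 157.10 = 37.56 mol
n/ν → G: 26.23, X: 18.78; X is limiting.
n(R) = (2/2) × 37.56 = 37.56 mol

37.56 mol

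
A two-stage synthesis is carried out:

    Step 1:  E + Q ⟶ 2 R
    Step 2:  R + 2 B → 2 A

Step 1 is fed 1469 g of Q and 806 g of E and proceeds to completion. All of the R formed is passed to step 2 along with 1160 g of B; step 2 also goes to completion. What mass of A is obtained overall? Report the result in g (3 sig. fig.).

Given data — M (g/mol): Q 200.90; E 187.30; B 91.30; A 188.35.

Step 1:
n(Q) = 1469 / 200.90 = 7.312 mol
n(E) = 806.0 / 187.30 = 4.303 mol
n/ν for Q = 7.312/1 = 7.312
n/ν for E = 4.303/1 = 4.303
Smallest n/ν is E → limiting reagent.
n(R) produced = (2/1) × 4.303 = 8.606 mol
Step 2:
n(R) available = 8.606 mol
n(B) = 1160 / 91.30 = 12.71 mol
n/ν for R = 8.606/1 = 8.606
n/ν for B = 12.71/2 = 6.355
Smallest n/ν is B → limiting reagent.
n(A) = (2/2) × 12.71 = 12.71 mol
mass = 12.71 × 188.35 = 2394 g

2390 g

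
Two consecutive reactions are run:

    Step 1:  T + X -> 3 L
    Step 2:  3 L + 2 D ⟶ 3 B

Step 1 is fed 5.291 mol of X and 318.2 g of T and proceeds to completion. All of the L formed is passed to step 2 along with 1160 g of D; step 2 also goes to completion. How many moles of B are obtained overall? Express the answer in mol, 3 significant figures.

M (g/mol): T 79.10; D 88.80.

12.1 mol

Step 1:
n(X) = 5.291 mol
n(T) = 318.2 / 79.10 = 4.023 mol
n/ν for X = 5.291/1 = 5.291
n/ν for T = 4.023/1 = 4.023
Smallest n/ν is T → limiting reagent.
n(L) produced = (3/1) × 4.023 = 12.07 mol
Step 2:
n(L) available = 12.07 mol
n(D) = 1160 / 88.80 = 13.06 mol
n/ν for L = 12.07/3 = 4.023
n/ν for D = 13.06/2 = 6.530
Smallest n/ν is L → limiting reagent.
n(B) = (3/3) × 12.07 = 12.07 mol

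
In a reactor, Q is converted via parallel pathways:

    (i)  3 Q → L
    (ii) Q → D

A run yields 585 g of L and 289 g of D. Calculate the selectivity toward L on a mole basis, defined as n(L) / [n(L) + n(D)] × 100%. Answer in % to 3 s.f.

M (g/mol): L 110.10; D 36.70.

n(L) = 585 / 110.10 = 5.313 mol
n(D) = 289 / 36.70 = 7.875 mol
selectivity = 5.313/(5.313+7.875) × 100 = 40.29 %

40.3 %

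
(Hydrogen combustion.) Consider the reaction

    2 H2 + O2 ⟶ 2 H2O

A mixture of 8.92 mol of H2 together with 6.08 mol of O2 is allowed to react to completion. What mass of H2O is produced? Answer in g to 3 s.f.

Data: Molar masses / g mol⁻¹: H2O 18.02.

n(H2) = 8.920 mol
n(O2) = 6.080 mol
n/ν for H2 = 8.920/2 = 4.460
n/ν for O2 = 6.080/1 = 6.080
Smallest n/ν is H2 → limiting reagent.
n(H2O) = (2/2) × 8.920 = 8.920 mol
mass = 8.920 × 18.02 = 160.7 g

161 g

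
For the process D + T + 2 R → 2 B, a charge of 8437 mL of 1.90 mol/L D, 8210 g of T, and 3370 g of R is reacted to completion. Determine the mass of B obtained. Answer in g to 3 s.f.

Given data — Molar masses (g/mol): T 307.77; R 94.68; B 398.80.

n(D) = 1.90 × 8437/1000 = 16.03 mol
n(T) = 8210 / 307.77 = 26.68 mol
n(R) = 3370 / 94.68 = 35.59 mol
n/ν → D: 16.03, T: 26.68, R: 17.80; D is limiting.
n(B) = (2/1) × 16.03 = 32.06 mol
mass = 32.06 × 398.80 = 12790 g

12800 g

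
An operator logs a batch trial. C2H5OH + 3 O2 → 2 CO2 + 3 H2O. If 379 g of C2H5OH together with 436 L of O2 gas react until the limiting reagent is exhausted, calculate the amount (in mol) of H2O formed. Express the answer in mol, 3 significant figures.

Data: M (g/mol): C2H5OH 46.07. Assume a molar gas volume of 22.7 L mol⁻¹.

19.2 mol

n(C2H5OH) = 379.0 / 46.07 = 8.227 mol
n(O2) = 436.0 / 22.7 = 19.21 mol
n/ν → C2H5OH: 8.227, O2: 6.403; O2 is limiting.
n(H2O) = (3/3) × 19.21 = 19.21 mol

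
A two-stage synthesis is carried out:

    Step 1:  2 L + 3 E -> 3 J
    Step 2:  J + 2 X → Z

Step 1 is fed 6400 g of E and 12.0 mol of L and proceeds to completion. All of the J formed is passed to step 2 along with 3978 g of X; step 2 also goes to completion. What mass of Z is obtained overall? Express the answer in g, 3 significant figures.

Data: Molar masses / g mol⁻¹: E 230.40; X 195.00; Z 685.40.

Step 1:
n(E) = 6400 / 230.40 = 27.78 mol
n(L) = 12.00 mol
n/ν for E = 27.78/3 = 9.260
n/ν for L = 12.00/2 = 6.000
Smallest n/ν is L → limiting reagent.
n(J) produced = (3/2) × 12.00 = 18.00 mol
Step 2:
n(J) available = 18.00 mol
n(X) = 3978 / 195.00 = 20.40 mol
n/ν for J = 18.00/1 = 18.00
n/ν for X = 20.40/2 = 10.20
Smallest n/ν is X → limiting reagent.
n(Z) = (1/2) × 20.40 = 10.20 mol
mass = 10.20 × 685.40 = 6991 g

6990 g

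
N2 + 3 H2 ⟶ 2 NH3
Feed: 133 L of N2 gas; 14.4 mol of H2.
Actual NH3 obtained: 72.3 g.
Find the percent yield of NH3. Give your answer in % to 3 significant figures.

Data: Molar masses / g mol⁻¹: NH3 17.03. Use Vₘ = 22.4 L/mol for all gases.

n(N2) = 133.0 / 22.4 = 5.938 mol
n(H2) = 14.40 mol
n/ν for N2 = 5.938/1 = 5.938
n/ν for H2 = 14.40/3 = 4.800
Smallest n/ν is H2 → limiting reagent.
theoretical n(NH3) = (2/3) × 14.40 = 9.600 mol → 163.5 g
% yield = 72.3 / 163.5 × 100 = 44.22 %

44.2 %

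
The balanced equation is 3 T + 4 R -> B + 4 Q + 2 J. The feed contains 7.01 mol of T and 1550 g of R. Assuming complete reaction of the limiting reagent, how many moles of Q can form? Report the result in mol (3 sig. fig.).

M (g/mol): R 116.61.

9.35 mol

n(T) = 7.010 mol
n(R) = 1550 / 116.61 = 13.29 mol
n/ν → T: 2.337, R: 3.323; T is limiting.
n(Q) = (4/3) × 7.010 = 9.347 mol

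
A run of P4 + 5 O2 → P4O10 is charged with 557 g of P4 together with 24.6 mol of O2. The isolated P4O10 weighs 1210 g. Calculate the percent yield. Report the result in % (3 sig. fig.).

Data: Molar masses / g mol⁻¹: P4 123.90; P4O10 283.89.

n(P4) = 557.0 / 123.90 = 4.496 mol
n(O2) = 24.60 mol
n/ν for P4 = 4.496/1 = 4.496
n/ν for O2 = 24.60/5 = 4.920
Smallest n/ν is P4 → limiting reagent.
theoretical n(P4O10) = (1/1) × 4.496 = 4.496 mol → 1276 g
% yield = 1210 / 1276 × 100 = 94.83 %

94.8 %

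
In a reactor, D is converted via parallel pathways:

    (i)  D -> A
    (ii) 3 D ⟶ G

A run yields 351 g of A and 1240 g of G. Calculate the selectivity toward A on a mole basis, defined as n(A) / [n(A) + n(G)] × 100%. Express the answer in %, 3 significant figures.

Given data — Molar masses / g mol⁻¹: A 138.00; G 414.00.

45.9 %

n(A) = 351 / 138.00 = 2.543 mol
n(G) = 1240 / 414.00 = 2.995 mol
selectivity = 2.543/(2.543+2.995) × 100 = 45.92 %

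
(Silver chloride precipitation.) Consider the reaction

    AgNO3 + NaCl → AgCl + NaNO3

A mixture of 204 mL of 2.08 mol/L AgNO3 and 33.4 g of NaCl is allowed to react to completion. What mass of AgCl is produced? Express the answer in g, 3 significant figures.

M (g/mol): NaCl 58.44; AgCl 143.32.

60.8 g

n(AgNO3) = 2.08 × 204.0/1000 = 0.4243 mol
n(NaCl) = 33.40 / 58.44 = 0.5715 mol
n/ν for AgNO3 = 0.4243/1 = 0.4243
n/ν for NaCl = 0.5715/1 = 0.5715
Smallest n/ν is AgNO3 → limiting reagent.
n(AgCl) = (1/1) × 0.4243 = 0.4243 mol
mass = 0.4243 × 143.32 = 60.81 g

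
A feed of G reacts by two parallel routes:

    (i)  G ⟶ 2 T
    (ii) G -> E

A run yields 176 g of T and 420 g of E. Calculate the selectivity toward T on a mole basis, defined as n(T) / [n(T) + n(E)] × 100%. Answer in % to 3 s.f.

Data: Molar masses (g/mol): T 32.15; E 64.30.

45.6 %

n(T) = 176 / 32.15 = 5.474 mol
n(E) = 420 / 64.30 = 6.532 mol
selectivity = 5.474/(5.474+6.532) × 100 = 45.59 %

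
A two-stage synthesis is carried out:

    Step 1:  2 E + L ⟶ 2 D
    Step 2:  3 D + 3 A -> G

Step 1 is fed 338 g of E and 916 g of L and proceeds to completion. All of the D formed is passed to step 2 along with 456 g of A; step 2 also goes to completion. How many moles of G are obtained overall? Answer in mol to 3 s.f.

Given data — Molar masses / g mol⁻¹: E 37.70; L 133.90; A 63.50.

Step 1:
n(E) = 338.0 / 37.70 = 8.966 mol
n(L) = 916.0 / 133.90 = 6.841 mol
n/ν for E = 8.966/2 = 4.483
n/ν for L = 6.841/1 = 6.841
Smallest n/ν is E → limiting reagent.
n(D) produced = (2/2) × 8.966 = 8.966 mol
Step 2:
n(D) available = 8.966 mol
n(A) = 456.0 / 63.50 = 7.181 mol
n/ν for D = 8.966/3 = 2.989
n/ν for A = 7.181/3 = 2.394
Smallest n/ν is A → limiting reagent.
n(G) = (1/3) × 7.181 = 2.394 mol

2.39 mol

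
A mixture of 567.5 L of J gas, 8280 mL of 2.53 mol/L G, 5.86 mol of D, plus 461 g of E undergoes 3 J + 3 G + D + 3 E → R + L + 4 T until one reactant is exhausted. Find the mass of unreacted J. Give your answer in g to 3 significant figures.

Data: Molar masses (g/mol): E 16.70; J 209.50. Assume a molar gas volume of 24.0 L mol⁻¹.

n(J) = 567.5 / 24.0 = 23.65 mol
n(G) = 2.53 × 8280/1000 = 20.95 mol
n(D) = 5.860 mol
n(E) = 461.0 / 16.70 = 27.60 mol
n/ν for J = 23.65/3 = 7.883
n/ν for G = 20.95/3 = 6.983
n/ν for D = 5.860/1 = 5.860
n/ν for E = 27.60/3 = 9.200
Smallest n/ν is D → limiting reagent.
J consumed = (3/1) × 5.860 = 17.58 mol
J remaining = 23.65 − 17.58 = 6.070 mol
mass = 6.070 × 209.50 = 1272 g

1270 g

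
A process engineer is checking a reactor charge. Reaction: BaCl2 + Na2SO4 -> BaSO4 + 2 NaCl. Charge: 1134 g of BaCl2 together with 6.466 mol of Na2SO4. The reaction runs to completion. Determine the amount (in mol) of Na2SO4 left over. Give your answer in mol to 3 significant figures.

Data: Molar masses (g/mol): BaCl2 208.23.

1.02 mol

n(BaCl2) = 1134 / 208.23 = 5.446 mol
n(Na2SO4) = 6.466 mol
n/ν for BaCl2 = 5.446/1 = 5.446
n/ν for Na2SO4 = 6.466/1 = 6.466
Smallest n/ν is BaCl2 → limiting reagent.
Na2SO4 consumed = (1/1) × 5.446 = 5.446 mol
Na2SO4 remaining = 6.466 − 5.446 = 1.020 mol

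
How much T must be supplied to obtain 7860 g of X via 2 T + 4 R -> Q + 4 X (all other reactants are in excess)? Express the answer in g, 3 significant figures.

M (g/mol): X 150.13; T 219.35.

5740 g

n(X) = 7860 / 150.13 = 52.35 mol
n(T) = (2/4) × 52.35 = 26.18 mol
mass = 26.18 × 219.35 = 5743 g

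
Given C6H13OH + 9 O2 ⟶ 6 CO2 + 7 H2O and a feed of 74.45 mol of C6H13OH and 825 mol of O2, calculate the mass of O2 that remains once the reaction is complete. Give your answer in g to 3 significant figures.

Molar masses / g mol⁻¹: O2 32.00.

n(C6H13OH) = 74.45 mol
n(O2) = 825.0 mol
n/ν → C6H13OH: 74.45, O2: 91.67; C6H13OH is limiting.
O2 consumed = (9/1) × 74.45 = 670.1 mol
O2 remaining = 825.0 − 670.1 = 154.9 mol
mass = 154.9 × 32.00 = 4957 g

4960 g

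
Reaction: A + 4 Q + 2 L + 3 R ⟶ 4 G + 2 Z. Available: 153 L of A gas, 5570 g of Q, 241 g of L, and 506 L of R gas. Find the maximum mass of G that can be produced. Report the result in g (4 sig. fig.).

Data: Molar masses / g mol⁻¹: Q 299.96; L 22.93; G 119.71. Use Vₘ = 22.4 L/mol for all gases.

n(A) = 153.0 / 22.4 = 6.830 mol
n(Q) = 5570 / 299.96 = 18.57 mol
n(L) = 241.0 / 22.93 = 10.51 mol
n(R) = 506.0 / 22.4 = 22.59 mol
n/ν → A: 6.830, Q: 4.643, L: 5.255, R: 7.530; Q is limiting.
n(G) = (4/4) × 18.57 = 18.57 mol
mass = 18.57 × 119.71 = 2223 g

2223 g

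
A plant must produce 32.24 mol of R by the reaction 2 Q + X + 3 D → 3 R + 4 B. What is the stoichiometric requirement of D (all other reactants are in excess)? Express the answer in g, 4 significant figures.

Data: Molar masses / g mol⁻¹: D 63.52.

2048 g

n(R) = 32.24 mol
n(D) = (3/3) × 32.24 = 32.24 mol
mass = 32.24 × 63.52 = 2048 g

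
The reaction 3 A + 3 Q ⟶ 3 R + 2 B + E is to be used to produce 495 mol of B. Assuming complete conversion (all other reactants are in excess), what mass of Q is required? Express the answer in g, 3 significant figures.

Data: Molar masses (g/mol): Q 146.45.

n(B) = 495.0 mol
n(Q) = (3/2) × 495.0 = 742.5 mol
mass = 742.5 × 146.45 = 108700 g

109000 g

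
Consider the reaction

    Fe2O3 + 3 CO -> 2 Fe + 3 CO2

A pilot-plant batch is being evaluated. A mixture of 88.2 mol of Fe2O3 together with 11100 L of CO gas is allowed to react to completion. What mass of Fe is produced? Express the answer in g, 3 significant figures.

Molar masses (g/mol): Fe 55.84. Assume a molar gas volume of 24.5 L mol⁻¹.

n(Fe2O3) = 88.20 mol
n(CO) = 11100 / 24.5 = 453.1 mol
n/ν for Fe2O3 = 88.20/1 = 88.20
n/ν for CO = 453.1/3 = 151.0
Smallest n/ν is Fe2O3 → limiting reagent.
n(Fe) = (2/1) × 88.20 = 176.4 mol
mass = 176.4 × 55.84 = 9850 g

9850 g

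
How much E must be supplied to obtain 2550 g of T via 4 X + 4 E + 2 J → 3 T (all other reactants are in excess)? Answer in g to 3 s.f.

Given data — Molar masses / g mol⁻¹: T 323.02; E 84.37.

n(T) = 2550 / 323.02 = 7.894 mol
n(E) = (4/3) × 7.894 = 10.53 mol
mass = 10.53 × 84.37 = 888.4 g

888 g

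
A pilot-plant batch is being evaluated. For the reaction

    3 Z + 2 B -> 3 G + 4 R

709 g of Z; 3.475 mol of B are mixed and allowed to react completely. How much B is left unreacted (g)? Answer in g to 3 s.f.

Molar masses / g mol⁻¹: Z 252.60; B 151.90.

n(Z) = 709.0 / 252.60 = 2.807 mol
n(B) = 3.475 mol
n/ν for Z = 2.807/3 = 0.9357
n/ν for B = 3.475/2 = 1.738
Smallest n/ν is Z → limiting reagent.
B consumed = (2/3) × 2.807 = 1.871 mol
B remaining = 3.475 − 1.871 = 1.604 mol
mass = 1.604 × 151.90 = 243.6 g

244 g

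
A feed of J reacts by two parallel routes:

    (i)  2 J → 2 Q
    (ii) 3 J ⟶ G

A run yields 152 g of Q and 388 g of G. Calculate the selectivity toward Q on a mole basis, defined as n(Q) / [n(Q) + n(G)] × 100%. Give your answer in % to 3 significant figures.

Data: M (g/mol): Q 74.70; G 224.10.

54.0 %

n(Q) = 152 / 74.70 = 2.035 mol
n(G) = 388 / 224.10 = 1.731 mol
selectivity = 2.035/(2.035+1.731) × 100 = 54.04 %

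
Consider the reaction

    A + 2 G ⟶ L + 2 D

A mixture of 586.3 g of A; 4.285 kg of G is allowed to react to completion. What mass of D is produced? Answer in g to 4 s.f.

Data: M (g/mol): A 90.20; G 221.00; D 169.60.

n(A) = 586.3 / 90.20 = 6.500 mol
n(G) = 4.285×1000 / 221.00 = 19.39 mol
n/ν → A: 6.500, G: 9.695; A is limiting.
n(D) = (2/1) × 6.500 = 13.00 mol
mass = 13.00 × 169.60 = 2205 g

2205 g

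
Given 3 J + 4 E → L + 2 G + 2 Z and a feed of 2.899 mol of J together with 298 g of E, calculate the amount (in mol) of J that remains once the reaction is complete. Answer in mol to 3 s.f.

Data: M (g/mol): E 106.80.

0.806 mol

n(J) = 2.899 mol
n(E) = 298.0 / 106.80 = 2.790 mol
n/ν → J: 0.9663, E: 0.6975; E is limiting.
J consumed = (3/4) × 2.790 = 2.093 mol
J remaining = 2.899 − 2.093 = 0.8060 mol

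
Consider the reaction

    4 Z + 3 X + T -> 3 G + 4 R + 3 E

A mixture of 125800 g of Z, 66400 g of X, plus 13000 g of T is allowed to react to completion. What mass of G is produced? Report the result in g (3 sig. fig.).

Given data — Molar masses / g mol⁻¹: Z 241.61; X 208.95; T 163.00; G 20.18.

n(Z) = 125800 / 241.61 = 520.7 mol
n(X) = 66400 / 208.95 = 317.8 mol
n(T) = 13000 / 163.00 = 79.75 mol
n/ν → Z: 130.2, X: 105.9, T: 79.75; T is limiting.
n(G) = (3/1) × 79.75 = 239.3 mol
mass = 239.3 × 20.18 = 4829 g

4830 g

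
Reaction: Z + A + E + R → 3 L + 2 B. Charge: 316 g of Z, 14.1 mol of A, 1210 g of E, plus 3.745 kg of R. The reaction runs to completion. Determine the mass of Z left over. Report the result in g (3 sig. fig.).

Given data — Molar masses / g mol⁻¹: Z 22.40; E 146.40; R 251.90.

131 g

n(Z) = 316.0 / 22.40 = 14.11 mol
n(A) = 14.10 mol
n(E) = 1210 / 146.40 = 8.265 mol
n(R) = 3.745×1000 / 251.90 = 14.87 mol
n/ν → Z: 14.11, A: 14.10, E: 8.265, R: 14.87; E is limiting.
Z consumed = (1/1) × 8.265 = 8.265 mol
Z remaining = 14.11 − 8.265 = 5.845 mol
mass = 5.845 × 22.40 = 130.9 g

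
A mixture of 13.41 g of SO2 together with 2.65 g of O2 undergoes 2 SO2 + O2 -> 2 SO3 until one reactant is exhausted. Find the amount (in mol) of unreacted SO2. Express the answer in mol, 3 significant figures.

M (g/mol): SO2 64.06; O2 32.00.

0.0437 mol

n(SO2) = 13.41 / 64.06 = 0.2093 mol
n(O2) = 2.650 / 32.00 = 0.08281 mol
n/ν for SO2 = 0.2093/2 = 0.1047
n/ν for O2 = 0.08281/1 = 0.08281
Smallest n/ν is O2 → limiting reagent.
SO2 consumed = (2/1) × 0.08281 = 0.1656 mol
SO2 remaining = 0.2093 − 0.1656 = 0.04370 mol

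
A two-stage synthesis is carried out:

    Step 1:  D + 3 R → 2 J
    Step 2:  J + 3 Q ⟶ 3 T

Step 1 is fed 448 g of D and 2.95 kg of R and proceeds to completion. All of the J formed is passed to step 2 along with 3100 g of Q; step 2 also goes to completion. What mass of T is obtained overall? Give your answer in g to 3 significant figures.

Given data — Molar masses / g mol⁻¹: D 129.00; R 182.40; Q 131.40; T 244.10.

Step 1:
n(D) = 448.0 / 129.00 = 3.473 mol
n(R) = 2.950×1000 / 182.40 = 16.17 mol
n/ν for D = 3.473/1 = 3.473
n/ν for R = 16.17/3 = 5.390
Smallest n/ν is D → limiting reagent.
n(J) produced = (2/1) × 3.473 = 6.946 mol
Step 2:
n(J) available = 6.946 mol
n(Q) = 3100 / 131.40 = 23.59 mol
n/ν for J = 6.946/1 = 6.946
n/ν for Q = 23.59/3 = 7.863
Smallest n/ν is J → limiting reagent.
n(T) = (3/1) × 6.946 = 20.84 mol
mass = 20.84 × 244.10 = 5087 g

5090 g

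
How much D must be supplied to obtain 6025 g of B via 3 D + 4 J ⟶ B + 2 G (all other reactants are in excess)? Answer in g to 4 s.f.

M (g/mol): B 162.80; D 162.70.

18060 g

n(B) = 6025 / 162.80 = 37.01 mol
n(D) = (3/1) × 37.01 = 111.0 mol
mass = 111.0 × 162.70 = 18060 g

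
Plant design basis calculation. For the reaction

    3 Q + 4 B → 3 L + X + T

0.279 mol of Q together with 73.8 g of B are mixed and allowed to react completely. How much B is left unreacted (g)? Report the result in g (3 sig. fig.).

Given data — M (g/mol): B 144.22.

20.2 g

n(Q) = 0.2790 mol
n(B) = 73.80 / 144.22 = 0.5117 mol
n/ν for Q = 0.2790/3 = 0.09300
n/ν for B = 0.5117/4 = 0.1279
Smallest n/ν is Q → limiting reagent.
B consumed = (4/3) × 0.2790 = 0.3720 mol
B remaining = 0.5117 − 0.3720 = 0.1397 mol
mass = 0.1397 × 144.22 = 20.15 g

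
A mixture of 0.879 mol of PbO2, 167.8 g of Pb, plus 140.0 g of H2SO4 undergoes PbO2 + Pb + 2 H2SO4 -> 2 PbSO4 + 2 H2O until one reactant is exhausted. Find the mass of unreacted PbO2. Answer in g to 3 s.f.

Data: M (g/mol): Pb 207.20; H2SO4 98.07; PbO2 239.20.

n(PbO2) = 0.8790 mol
n(Pb) = 167.8 / 207.20 = 0.8098 mol
n(H2SO4) = 140.0 / 98.07 = 1.428 mol
n/ν for PbO2 = 0.8790/1 = 0.8790
n/ν for Pb = 0.8098/1 = 0.8098
n/ν for H2SO4 = 1.428/2 = 0.7140
Smallest n/ν is H2SO4 → limiting reagent.
PbO2 consumed = (1/2) × 1.428 = 0.7140 mol
PbO2 remaining = 0.8790 − 0.7140 = 0.1650 mol
mass = 0.1650 × 239.20 = 39.47 g

39.5 g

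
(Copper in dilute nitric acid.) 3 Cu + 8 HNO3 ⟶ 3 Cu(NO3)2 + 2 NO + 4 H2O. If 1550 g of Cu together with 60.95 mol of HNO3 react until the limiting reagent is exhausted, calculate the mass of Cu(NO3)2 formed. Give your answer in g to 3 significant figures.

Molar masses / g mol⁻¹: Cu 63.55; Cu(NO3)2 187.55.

n(Cu) = 1550 / 63.55 = 24.39 mol
n(HNO3) = 60.95 mol
n/ν for Cu = 24.39/3 = 8.130
n/ν for HNO3 = 60.95/8 = 7.619
Smallest n/ν is HNO3 → limiting reagent.
n(Cu(NO3)2) = (3/8) × 60.95 = 22.86 mol
mass = 22.86 × 187.55 = 4287 g

4290 g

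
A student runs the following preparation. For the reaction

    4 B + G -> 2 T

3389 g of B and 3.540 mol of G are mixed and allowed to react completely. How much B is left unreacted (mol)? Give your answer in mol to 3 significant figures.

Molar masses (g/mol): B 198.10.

n(B) = 3389 / 198.10 = 17.11 mol
n(G) = 3.540 mol
n/ν → B: 4.278, G: 3.540; G is limiting.
B consumed = (4/1) × 3.540 = 14.16 mol
B remaining = 17.11 − 14.16 = 2.950 mol

2.95 mol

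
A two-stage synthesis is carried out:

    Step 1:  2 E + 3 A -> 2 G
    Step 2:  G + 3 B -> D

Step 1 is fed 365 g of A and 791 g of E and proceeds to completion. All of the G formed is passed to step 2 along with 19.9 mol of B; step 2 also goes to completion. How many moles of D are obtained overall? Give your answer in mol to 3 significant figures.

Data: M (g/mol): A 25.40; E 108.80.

Step 1:
n(A) = 365.0 / 25.40 = 14.37 mol
n(E) = 791.0 / 108.80 = 7.270 mol
n/ν for A = 14.37/3 = 4.790
n/ν for E = 7.270/2 = 3.635
Smallest n/ν is E → limiting reagent.
n(G) produced = (2/2) × 7.270 = 7.270 mol
Step 2:
n(G) available = 7.270 mol
n(B) = 19.90 mol
n/ν for G = 7.270/1 = 7.270
n/ν for B = 19.90/3 = 6.633
Smallest n/ν is B → limiting reagent.
n(D) = (1/3) × 19.90 = 6.633 mol

6.63 mol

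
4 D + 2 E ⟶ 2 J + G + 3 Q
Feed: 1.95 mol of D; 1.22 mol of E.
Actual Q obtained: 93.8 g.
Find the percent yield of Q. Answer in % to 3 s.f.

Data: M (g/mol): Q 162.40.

n(D) = 1.950 mol
n(E) = 1.220 mol
n/ν for D = 1.950/4 = 0.4875
n/ν for E = 1.220/2 = 0.6100
Smallest n/ν is D → limiting reagent.
theoretical n(Q) = (3/4) × 1.950 = 1.463 mol → 237.6 g
% yield = 93.8 / 237.6 × 100 = 39.48 %

39.5 %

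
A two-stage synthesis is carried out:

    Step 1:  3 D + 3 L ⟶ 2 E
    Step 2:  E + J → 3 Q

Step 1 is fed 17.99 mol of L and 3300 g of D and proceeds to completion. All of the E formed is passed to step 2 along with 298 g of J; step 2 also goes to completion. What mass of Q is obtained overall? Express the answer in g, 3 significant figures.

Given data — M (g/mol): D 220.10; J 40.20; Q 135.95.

3020 g

Step 1:
n(L) = 17.99 mol
n(D) = 3300 / 220.10 = 14.99 mol
n/ν for L = 17.99/3 = 5.997
n/ν for D = 14.99/3 = 4.997
Smallest n/ν is D → limiting reagent.
n(E) produced = (2/3) × 14.99 = 9.993 mol
Step 2:
n(E) available = 9.993 mol
n(J) = 298.0 / 40.20 = 7.413 mol
n/ν for E = 9.993/1 = 9.993
n/ν for J = 7.413/1 = 7.413
Smallest n/ν is J → limiting reagent.
n(Q) = (3/1) × 7.413 = 22.24 mol
mass = 22.24 × 135.95 = 3024 g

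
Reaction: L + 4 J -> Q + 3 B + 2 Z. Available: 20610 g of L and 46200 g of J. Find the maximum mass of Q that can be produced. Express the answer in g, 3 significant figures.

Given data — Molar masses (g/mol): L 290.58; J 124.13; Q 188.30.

13400 g

n(L) = 20610 / 290.58 = 70.93 mol
n(J) = 46200 / 124.13 = 372.2 mol
n/ν for L = 70.93/1 = 70.93
n/ν for J = 372.2/4 = 93.05
Smallest n/ν is L → limiting reagent.
n(Q) = (1/1) × 70.93 = 70.93 mol
mass = 70.93 × 188.30 = 13360 g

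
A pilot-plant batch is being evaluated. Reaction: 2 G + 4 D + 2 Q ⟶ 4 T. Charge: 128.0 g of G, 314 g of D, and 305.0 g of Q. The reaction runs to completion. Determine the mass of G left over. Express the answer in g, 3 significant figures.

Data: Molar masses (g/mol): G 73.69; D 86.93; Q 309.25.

55.3 g

n(G) = 128.0 / 73.69 = 1.737 mol
n(D) = 314.0 / 86.93 = 3.612 mol
n(Q) = 305.0 / 309.25 = 0.9863 mol
n/ν for G = 1.737/2 = 0.8685
n/ν for D = 3.612/4 = 0.9030
n/ν for Q = 0.9863/2 = 0.4932
Smallest n/ν is Q → limiting reagent.
G consumed = (2/2) × 0.9863 = 0.9863 mol
G remaining = 1.737 − 0.9863 = 0.7507 mol
mass = 0.7507 × 73.69 = 55.32 g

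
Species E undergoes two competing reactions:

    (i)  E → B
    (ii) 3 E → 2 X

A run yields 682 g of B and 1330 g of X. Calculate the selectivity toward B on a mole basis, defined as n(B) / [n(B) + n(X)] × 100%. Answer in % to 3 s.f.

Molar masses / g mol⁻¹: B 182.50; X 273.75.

43.5 %

n(B) = 682 / 182.50 = 3.737 mol
n(X) = 1330 / 273.75 = 4.858 mol
selectivity = 3.737/(3.737+4.858) × 100 = 43.48 %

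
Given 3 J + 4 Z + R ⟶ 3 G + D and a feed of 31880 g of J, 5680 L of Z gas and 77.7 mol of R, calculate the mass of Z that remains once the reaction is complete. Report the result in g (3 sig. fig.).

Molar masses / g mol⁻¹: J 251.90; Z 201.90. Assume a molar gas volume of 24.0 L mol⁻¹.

n(J) = 31880 / 251.90 = 126.6 mol
n(Z) = 5680 / 24.0 = 236.7 mol
n(R) = 77.70 mol
n/ν → J: 42.20, Z: 59.18, R: 77.70; J is limiting.
Z consumed = (4/3) × 126.6 = 168.8 mol
Z remaining = 236.7 − 168.8 = 67.90 mol
mass = 67.90 × 201.90 = 13710 g

13700 g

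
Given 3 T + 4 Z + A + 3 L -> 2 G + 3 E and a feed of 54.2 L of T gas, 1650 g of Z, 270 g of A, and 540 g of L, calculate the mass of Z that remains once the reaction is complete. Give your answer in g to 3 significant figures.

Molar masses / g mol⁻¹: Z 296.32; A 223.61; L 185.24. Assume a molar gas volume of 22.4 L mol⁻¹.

694 g

n(T) = 54.20 / 22.4 = 2.420 mol
n(Z) = 1650 / 296.32 = 5.568 mol
n(A) = 270.0 / 223.61 = 1.207 mol
n(L) = 540.0 / 185.24 = 2.915 mol
n/ν for T = 2.420/3 = 0.8067
n/ν for Z = 5.568/4 = 1.392
n/ν for A = 1.207/1 = 1.207
n/ν for L = 2.915/3 = 0.9717
Smallest n/ν is T → limiting reagent.
Z consumed = (4/3) × 2.420 = 3.227 mol
Z remaining = 5.568 − 3.227 = 2.341 mol
mass = 2.341 × 296.32 = 693.7 g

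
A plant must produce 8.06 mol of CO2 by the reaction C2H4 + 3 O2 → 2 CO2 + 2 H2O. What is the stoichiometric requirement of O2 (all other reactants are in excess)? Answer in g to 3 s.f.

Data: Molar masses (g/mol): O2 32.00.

387 g

n(CO2) = 8.060 mol
n(O2) = (3/2) × 8.060 = 12.09 mol
mass = 12.09 × 32.00 = 386.9 g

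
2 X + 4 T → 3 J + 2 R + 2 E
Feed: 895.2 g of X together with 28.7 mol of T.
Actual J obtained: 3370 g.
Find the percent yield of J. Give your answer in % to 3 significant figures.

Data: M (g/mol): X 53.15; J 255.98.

n(X) = 895.2 / 53.15 = 16.84 mol
n(T) = 28.70 mol
n/ν for X = 16.84/2 = 8.420
n/ν for T = 28.70/4 = 7.175
Smallest n/ν is T → limiting reagent.
theoretical n(J) = (3/4) × 28.70 = 21.53 mol → 5511 g
% yield = 3370 / 5511 × 100 = 61.15 %

61.2 %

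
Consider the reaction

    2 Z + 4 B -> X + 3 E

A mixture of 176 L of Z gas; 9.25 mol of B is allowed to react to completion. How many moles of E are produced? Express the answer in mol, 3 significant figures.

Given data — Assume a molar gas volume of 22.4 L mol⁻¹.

6.94 mol

n(Z) = 176.0 / 22.4 = 7.857 mol
n(B) = 9.250 mol
n/ν for Z = 7.857/2 = 3.929
n/ν for B = 9.250/4 = 2.313
Smallest n/ν is B → limiting reagent.
n(E) = (3/4) × 9.250 = 6.938 mol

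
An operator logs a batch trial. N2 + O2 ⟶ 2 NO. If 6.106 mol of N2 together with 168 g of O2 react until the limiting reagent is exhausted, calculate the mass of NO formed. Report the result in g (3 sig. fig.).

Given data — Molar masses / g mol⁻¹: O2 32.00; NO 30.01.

n(N2) = 6.106 mol
n(O2) = 168.0 / 32.00 = 5.250 mol
n/ν for N2 = 6.106/1 = 6.106
n/ν for O2 = 5.250/1 = 5.250
Smallest n/ν is O2 → limiting reagent.
n(NO) = (2/1) × 5.250 = 10.50 mol
mass = 10.50 × 30.01 = 315.1 g

315 g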